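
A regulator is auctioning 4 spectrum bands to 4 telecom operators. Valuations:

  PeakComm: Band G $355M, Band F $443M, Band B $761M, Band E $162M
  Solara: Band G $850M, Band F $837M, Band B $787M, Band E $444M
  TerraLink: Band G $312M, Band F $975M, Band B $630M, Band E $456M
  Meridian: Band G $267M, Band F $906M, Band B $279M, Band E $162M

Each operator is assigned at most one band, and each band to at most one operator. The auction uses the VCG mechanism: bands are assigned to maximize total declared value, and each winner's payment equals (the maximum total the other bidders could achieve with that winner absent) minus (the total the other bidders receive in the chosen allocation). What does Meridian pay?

Efficient allocation: PeakComm→Band B ($761M), Solara→Band G ($850M), TerraLink→Band E ($456M), Meridian→Band F ($906M); total welfare W = $2973M.
Meridian receives Band F at value $906M, so the others get W − 906 = $2067M.
Without Meridian: best allocation of the remaining 3 bidders over all 4 bands is PeakComm→Band B ($761M), Solara→Band G ($850M), TerraLink→Band F ($975M), total $2586M.
VCG payment = (others' best without Meridian) − (others' welfare with Meridian) = 2586 − 2067 = $519M.

Meridian pays $519M.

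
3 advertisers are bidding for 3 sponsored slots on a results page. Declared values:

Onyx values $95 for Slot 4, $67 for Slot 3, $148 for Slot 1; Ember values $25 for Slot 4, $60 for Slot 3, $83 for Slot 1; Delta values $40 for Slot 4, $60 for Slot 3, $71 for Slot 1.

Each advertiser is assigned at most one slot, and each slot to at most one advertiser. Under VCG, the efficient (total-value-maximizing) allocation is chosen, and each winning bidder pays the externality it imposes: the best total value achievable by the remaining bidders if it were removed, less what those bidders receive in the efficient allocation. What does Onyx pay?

Efficient allocation: Onyx→Slot 1 ($148), Ember→Slot 3 ($60), Delta→Slot 4 ($40); total welfare W = $248.
Onyx receives Slot 1 at value $148, so the others get W − 148 = $100.
Without Onyx: best allocation of the remaining 2 bidders over all 3 slots is Ember→Slot 1 ($83), Delta→Slot 3 ($60), total $143.
VCG payment = (others' best without Onyx) − (others' welfare with Onyx) = 143 − 100 = $43.

Onyx pays $43.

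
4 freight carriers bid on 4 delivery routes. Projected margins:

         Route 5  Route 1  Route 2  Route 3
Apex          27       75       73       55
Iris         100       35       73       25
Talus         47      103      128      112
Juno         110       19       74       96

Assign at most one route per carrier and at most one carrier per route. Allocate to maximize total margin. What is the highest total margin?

Maximum total: $399k

Optimal: Apex→Route 1 ($75k), Iris→Route 5 ($100k), Talus→Route 2 ($128k), Juno→Route 3 ($96k) — total 75+100+128+96 = $399k.
Max-entry greedy (repeatedly take the single best remaining cell) gives $338k, worse by 61.
Next-best assignment: Apex→Route 2, Iris→Route 5, Talus→Route 1, Juno→Route 3 = $372k.
Every other assignment is strictly worse.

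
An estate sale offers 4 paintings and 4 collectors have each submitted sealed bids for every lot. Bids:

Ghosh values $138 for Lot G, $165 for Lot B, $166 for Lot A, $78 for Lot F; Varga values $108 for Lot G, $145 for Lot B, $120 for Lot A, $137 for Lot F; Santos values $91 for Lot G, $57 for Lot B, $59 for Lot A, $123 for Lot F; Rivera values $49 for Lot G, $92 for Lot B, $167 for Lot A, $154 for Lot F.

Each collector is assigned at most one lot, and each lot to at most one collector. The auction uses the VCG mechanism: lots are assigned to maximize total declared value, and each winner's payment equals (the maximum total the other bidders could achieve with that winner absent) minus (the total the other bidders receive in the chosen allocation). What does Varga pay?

Varga pays $27.

Efficient allocation: Ghosh→Lot G ($138), Varga→Lot B ($145), Santos→Lot F ($123), Rivera→Lot A ($167); total welfare W = $573.
Varga receives Lot B at value $145, so the others get W − 145 = $428.
Without Varga: best allocation of the remaining 3 bidders over all 4 lots is Ghosh→Lot B ($165), Santos→Lot F ($123), Rivera→Lot A ($167), total $455.
VCG payment = (others' best without Varga) − (others' welfare with Varga) = 455 − 428 = $27.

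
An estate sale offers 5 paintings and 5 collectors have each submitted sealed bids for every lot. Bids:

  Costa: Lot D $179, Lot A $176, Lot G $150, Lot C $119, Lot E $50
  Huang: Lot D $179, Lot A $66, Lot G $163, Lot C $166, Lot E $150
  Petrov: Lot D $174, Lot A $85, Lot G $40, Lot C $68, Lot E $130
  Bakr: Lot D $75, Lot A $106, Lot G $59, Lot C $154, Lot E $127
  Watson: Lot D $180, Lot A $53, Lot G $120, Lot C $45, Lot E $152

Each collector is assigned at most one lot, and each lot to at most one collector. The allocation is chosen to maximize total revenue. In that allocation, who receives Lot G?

This is the linear assignment problem.
Optimal: Costa→Lot A ($176), Huang→Lot G ($163), Petrov→Lot D ($174), Bakr→Lot C ($154), Watson→Lot E ($152) — total 176+163+174+154+152 = $819.
Max-entry greedy (repeatedly take the single best remaining cell) gives $711, worse by 108.
Swapping Petrov↔Watson (Petrov→Lot E $130, Watson→Lot D $180) loses 16.
No other one-to-one assignment exceeds $819.
Huang's own top lot is Lot D ($179), but forcing Huang→Lot D and reassigning the rest optimally gives only $759 — worse by 60.

Huang receives Lot G.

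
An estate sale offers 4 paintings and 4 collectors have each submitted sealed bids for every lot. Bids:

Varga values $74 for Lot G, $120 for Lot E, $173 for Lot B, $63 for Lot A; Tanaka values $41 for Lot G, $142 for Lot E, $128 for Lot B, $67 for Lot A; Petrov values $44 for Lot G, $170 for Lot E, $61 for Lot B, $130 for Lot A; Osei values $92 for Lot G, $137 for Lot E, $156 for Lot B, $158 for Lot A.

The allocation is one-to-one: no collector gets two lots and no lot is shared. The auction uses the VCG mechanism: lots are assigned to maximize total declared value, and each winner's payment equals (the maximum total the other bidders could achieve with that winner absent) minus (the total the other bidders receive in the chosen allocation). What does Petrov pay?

Efficient allocation: Varga→Lot B ($173), Tanaka→Lot G ($41), Petrov→Lot E ($170), Osei→Lot A ($158); total welfare W = $542.
Petrov receives Lot E at value $170, so the others get W − 170 = $372.
Without Petrov: best allocation of the remaining 3 bidders over all 4 lots is Varga→Lot B ($173), Tanaka→Lot E ($142), Osei→Lot A ($158), total $473.
VCG payment = (others' best without Petrov) − (others' welfare with Petrov) = 473 − 372 = $101.

Petrov pays $101.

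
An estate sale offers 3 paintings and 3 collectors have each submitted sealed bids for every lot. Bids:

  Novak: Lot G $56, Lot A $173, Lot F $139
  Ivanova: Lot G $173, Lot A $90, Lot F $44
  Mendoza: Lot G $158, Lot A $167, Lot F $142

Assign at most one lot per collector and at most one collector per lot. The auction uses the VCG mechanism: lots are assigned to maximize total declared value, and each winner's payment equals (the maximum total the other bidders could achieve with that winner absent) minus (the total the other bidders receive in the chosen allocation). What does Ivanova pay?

Ivanova pays $16.

Efficient allocation: Novak→Lot A ($173), Ivanova→Lot G ($173), Mendoza→Lot F ($142); total welfare W = $488.
Ivanova receives Lot G at value $173, so the others get W − 173 = $315.
Without Ivanova: best allocation of the remaining 2 bidders over all 3 lots is Novak→Lot A ($173), Mendoza→Lot G ($158), total $331.
VCG payment = (others' best without Ivanova) − (others' welfare with Ivanova) = 331 − 315 = $16.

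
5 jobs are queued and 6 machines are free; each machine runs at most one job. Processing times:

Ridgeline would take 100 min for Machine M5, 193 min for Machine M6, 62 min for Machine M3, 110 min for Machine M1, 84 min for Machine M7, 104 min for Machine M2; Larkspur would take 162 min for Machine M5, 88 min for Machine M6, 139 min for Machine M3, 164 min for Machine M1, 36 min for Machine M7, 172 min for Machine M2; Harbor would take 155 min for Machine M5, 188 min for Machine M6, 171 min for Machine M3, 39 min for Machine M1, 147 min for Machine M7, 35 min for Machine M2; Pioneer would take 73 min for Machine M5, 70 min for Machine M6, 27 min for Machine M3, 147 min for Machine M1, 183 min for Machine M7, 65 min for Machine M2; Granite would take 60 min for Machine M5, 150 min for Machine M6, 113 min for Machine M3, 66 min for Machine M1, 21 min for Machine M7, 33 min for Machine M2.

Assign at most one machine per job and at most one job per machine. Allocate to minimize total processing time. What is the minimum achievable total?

Minimum total: 235 min

Optimal: Ridgeline→Machine M5 (100 min), Larkspur→Machine M7 (36 min), Harbor→Machine M1 (39 min), Pioneer→Machine M3 (27 min), Granite→Machine M2 (33 min) — total 100+36+39+27+33 = 235 min.
Min-entry greedy (repeatedly take the single cheapest remaining cell) gives 271 min, worse by 36.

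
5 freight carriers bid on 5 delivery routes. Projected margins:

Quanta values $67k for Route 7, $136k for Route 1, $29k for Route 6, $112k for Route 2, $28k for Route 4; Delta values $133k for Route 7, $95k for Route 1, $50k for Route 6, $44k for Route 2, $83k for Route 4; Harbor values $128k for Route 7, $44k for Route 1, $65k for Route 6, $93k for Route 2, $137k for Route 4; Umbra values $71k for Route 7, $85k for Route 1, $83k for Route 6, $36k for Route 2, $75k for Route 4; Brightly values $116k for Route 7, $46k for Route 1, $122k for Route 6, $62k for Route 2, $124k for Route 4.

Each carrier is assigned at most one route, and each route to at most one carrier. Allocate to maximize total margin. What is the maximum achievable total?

Max total: $589k

Optimal: Quanta→Route 2 ($112k), Delta→Route 7 ($133k), Harbor→Route 4 ($137k), Umbra→Route 1 ($85k), Brightly→Route 6 ($122k) — total 112+133+137+85+122 = $589k.
Max-entry greedy (repeatedly take the single best remaining cell) gives $564k, worse by 25.
Next-best assignment: Quanta→Route 1, Delta→Route 7, Harbor→Route 2, Umbra→Route 6, Brightly→Route 4 = $569k.
Checked against all permutations: $589k is optimal.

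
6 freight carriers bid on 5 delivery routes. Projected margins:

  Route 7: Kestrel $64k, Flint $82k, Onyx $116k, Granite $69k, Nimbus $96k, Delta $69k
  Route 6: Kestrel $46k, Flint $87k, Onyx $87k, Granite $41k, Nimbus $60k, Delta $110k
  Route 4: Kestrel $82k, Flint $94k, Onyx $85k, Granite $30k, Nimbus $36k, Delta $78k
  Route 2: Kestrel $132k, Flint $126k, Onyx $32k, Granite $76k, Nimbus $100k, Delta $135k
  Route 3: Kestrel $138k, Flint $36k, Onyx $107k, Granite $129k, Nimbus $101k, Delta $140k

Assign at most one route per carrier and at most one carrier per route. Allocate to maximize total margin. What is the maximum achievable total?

Maximum total: $581k

Optimal: Onyx→Route 7 ($116k), Delta→Route 6 ($110k), Flint→Route 4 ($94k), Kestrel→Route 2 ($132k), Granite→Route 3 ($129k) — total 116+110+94+132+129 = $581k.
Row-greedy (each carrier in turn takes its best remaining route) gives $457k, worse by 124.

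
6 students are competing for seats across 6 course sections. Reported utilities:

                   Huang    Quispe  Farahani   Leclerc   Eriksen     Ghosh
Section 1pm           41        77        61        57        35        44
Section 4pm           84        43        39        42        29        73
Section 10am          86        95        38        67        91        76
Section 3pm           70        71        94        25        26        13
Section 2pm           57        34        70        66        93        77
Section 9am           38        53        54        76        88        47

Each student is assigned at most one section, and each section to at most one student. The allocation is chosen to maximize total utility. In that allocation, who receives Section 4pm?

This is the linear assignment problem.
Optimal: Huang→Section 4pm (84 points), Quispe→Section 1pm (77 points), Farahani→Section 3pm (94 points), Leclerc→Section 9am (76 points), Eriksen→Section 2pm (93 points), Ghosh→Section 10am (76 points) — total 84+77+94+76+93+76 = 500 points.
Column-greedy (each section in turn goes to its best remaining student) gives 499 points, worse by 1.
Checked against all permutations: 500 points is optimal.
Huang's own top section is Section 10am (86 points), but forcing Huang→Section 10am and reassigning the rest optimally gives only 499 points — worse by 1.

Huang receives Section 4pm.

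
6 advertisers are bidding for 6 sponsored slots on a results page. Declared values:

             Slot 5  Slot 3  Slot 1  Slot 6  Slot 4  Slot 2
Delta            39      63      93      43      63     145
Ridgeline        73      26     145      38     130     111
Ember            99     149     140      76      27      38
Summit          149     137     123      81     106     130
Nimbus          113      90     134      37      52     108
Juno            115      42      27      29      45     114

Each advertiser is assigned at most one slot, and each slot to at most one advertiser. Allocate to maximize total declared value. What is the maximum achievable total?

This is a one-to-one assignment (maximum-weight bipartite matching).
Optimal: Delta→Slot 2 ($145), Ridgeline→Slot 4 ($130), Ember→Slot 3 ($149), Summit→Slot 6 ($81), Nimbus→Slot 1 ($134), Juno→Slot 5 ($115) — total 145+130+149+81+134+115 = $754.
Row-greedy (each advertiser in turn takes its best remaining slot) gives $669, worse by 85.
Swapping Delta↔Ember (Delta→Slot 3 $63, Ember→Slot 2 $38) loses 193.
Checked against all permutations: $754 is optimal.

Max total: $754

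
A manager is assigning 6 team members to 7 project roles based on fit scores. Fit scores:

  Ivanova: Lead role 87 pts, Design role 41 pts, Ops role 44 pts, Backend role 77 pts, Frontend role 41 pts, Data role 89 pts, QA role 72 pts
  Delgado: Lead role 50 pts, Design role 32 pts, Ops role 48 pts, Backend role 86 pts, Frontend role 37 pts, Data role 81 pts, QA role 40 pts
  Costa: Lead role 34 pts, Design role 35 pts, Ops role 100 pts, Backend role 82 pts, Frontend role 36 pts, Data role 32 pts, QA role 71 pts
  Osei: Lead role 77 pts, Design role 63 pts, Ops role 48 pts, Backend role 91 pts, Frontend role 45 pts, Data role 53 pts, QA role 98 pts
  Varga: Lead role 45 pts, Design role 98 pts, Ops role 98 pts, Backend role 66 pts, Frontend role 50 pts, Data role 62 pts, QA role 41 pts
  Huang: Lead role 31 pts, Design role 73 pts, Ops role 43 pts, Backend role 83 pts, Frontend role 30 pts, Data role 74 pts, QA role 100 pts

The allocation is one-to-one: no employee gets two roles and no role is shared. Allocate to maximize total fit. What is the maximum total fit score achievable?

Max total: 557 pts

Optimal: Ivanova→Lead role (87 pts), Delgado→Data role (81 pts), Costa→Ops role (100 pts), Osei→Backend role (91 pts), Varga→Design role (98 pts), Huang→QA role (100 pts) — total 87+81+100+91+98+100 = 557 pts.
Max-entry greedy (repeatedly take the single best remaining cell) gives 528 pts, worse by 29.
Next-best assignment: Ivanova→Data role, Delgado→Backend role, Costa→Ops role, Osei→Lead role, Varga→Design role, Huang→QA role = 550 pts.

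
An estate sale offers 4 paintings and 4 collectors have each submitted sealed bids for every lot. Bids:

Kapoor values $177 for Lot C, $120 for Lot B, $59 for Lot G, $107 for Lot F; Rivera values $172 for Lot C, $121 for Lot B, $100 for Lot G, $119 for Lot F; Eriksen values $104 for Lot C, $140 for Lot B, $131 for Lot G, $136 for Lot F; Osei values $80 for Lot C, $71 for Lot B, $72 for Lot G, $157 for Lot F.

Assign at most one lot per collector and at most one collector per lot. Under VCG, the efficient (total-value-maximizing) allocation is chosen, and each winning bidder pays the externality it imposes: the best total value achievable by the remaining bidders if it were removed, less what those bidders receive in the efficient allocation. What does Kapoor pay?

Kapoor pays $60.

Efficient allocation: Kapoor→Lot C ($177), Rivera→Lot B ($121), Eriksen→Lot G ($131), Osei→Lot F ($157); total welfare W = $586.
Kapoor receives Lot C at value $177, so the others get W − 177 = $409.
Without Kapoor: best allocation of the remaining 3 bidders over all 4 lots is Rivera→Lot C ($172), Eriksen→Lot B ($140), Osei→Lot F ($157), total $469.
VCG payment = (others' best without Kapoor) − (others' welfare with Kapoor) = 469 − 409 = $60.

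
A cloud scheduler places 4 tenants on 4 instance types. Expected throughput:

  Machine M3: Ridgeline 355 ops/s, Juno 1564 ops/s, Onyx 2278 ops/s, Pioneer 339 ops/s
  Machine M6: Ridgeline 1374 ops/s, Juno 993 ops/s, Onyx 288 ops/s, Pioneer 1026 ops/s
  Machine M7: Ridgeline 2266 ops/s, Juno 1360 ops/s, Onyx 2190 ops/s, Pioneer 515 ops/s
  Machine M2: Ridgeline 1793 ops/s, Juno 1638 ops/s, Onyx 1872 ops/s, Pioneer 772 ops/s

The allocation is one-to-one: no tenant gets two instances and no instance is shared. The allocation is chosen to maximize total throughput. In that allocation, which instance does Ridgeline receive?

Ridgeline receives Machine M7.

Optimal: Ridgeline→Machine M7 (2266 ops/s), Juno→Machine M2 (1638 ops/s), Onyx→Machine M3 (2278 ops/s), Pioneer→Machine M6 (1026 ops/s) — total 2266+1638+2278+1026 = 7208 ops/s.
Column-greedy (each instance in turn goes to its best remaining tenant) gives 5784 ops/s, worse by 1424.
Checked against all permutations: 7208 ops/s is optimal.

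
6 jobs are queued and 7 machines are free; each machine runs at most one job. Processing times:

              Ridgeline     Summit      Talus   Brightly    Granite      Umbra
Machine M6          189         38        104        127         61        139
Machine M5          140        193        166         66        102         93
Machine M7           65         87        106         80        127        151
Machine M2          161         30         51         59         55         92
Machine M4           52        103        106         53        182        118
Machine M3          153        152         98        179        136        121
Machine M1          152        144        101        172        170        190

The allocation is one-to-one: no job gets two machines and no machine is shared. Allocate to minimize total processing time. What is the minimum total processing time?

Min total: 400 min

This is the linear assignment problem.
Optimal: Ridgeline→Machine M7 (65 min), Summit→Machine M2 (30 min), Talus→Machine M3 (98 min), Brightly→Machine M4 (53 min), Granite→Machine M6 (61 min), Umbra→Machine M5 (93 min) — total 65+30+98+53+61+93 = 400 min.
Min-entry greedy (repeatedly take the single cheapest remaining cell) gives 458 min, worse by 58.
Every other assignment is strictly worse.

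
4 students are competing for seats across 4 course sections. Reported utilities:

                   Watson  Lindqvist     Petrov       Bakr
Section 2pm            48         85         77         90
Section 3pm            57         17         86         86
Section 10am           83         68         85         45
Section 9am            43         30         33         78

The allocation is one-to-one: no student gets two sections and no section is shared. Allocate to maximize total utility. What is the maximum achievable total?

Max total: 332 points

Optimal: Watson→Section 10am (83 points), Lindqvist→Section 2pm (85 points), Petrov→Section 3pm (86 points), Bakr→Section 9am (78 points) — total 83+85+86+78 = 332 points.
Max-entry greedy (repeatedly take the single best remaining cell) gives 289 points, worse by 43.
No other one-to-one assignment exceeds 332 points.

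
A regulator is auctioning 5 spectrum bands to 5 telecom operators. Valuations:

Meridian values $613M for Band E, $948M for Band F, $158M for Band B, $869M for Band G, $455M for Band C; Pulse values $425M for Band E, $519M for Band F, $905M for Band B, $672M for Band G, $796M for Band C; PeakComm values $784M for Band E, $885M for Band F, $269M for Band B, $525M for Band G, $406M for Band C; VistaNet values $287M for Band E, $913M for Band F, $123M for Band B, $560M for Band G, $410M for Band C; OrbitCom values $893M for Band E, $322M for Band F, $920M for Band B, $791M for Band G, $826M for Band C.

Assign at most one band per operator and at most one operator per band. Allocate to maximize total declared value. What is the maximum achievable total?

Max total: $4297M

This is the linear assignment problem.
Optimal: Meridian→Band G ($869M), Pulse→Band B ($905M), PeakComm→Band E ($784M), VistaNet→Band F ($913M), OrbitCom→Band C ($826M) — total 869+905+784+913+826 = $4297M.
Checked against all permutations: $4297M is optimal.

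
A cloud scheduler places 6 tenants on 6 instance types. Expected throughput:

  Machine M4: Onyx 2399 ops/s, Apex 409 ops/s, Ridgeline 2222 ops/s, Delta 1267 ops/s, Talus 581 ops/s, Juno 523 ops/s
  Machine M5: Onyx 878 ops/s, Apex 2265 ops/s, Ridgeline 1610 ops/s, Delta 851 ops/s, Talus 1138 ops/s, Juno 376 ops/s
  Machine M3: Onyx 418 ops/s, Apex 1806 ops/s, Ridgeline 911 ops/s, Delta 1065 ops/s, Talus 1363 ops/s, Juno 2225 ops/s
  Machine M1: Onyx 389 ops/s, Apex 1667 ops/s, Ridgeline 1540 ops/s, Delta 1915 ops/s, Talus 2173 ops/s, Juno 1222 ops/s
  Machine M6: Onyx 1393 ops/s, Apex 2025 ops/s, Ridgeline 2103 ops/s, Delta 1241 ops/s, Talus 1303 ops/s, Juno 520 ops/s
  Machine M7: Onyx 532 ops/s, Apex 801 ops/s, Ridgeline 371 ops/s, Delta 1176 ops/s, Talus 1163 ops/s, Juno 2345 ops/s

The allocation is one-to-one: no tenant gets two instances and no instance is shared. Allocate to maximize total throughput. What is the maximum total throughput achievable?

Maximum total: 12390 ops/s

Optimal: Onyx→Machine M4 (2399 ops/s), Apex→Machine M5 (2265 ops/s), Ridgeline→Machine M6 (2103 ops/s), Delta→Machine M1 (1915 ops/s), Talus→Machine M3 (1363 ops/s), Juno→Machine M7 (2345 ops/s) — total 2399+2265+2103+1915+1363+2345 = 12390 ops/s.
Max-entry greedy (repeatedly take the single best remaining cell) gives 12350 ops/s, worse by 40.
Swapping Juno↔Onyx (Juno→Machine M4 523 ops/s, Onyx→Machine M7 532 ops/s) loses 3689.
Checked against all permutations: 12390 ops/s is optimal.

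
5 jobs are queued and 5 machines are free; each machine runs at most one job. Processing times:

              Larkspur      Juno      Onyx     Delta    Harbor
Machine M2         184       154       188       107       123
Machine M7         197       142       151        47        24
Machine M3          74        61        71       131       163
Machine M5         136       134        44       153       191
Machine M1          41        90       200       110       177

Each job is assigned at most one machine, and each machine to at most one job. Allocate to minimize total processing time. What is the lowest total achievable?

This is a one-to-one assignment (minimum-cost bipartite matching).
Optimal: Larkspur→Machine M1 (41 min), Juno→Machine M3 (61 min), Onyx→Machine M5 (44 min), Delta→Machine M2 (107 min), Harbor→Machine M7 (24 min) — total 41+61+44+107+24 = 277 min.
Row-greedy (each job in turn takes its cheapest remaining machine) gives 316 min, worse by 39.
No other one-to-one assignment undercuts 277 min.

Min total: 277 min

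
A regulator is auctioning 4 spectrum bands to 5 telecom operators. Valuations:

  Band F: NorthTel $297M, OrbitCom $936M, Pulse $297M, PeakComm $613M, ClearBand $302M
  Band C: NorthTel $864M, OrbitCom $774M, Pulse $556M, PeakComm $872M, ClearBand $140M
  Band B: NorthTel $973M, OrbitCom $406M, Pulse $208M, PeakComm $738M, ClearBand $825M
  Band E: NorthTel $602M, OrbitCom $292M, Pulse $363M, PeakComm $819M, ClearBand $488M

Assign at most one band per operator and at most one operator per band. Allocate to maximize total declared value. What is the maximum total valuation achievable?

Maximum total: $3444M

Optimal: OrbitCom→Band F ($936M), NorthTel→Band C ($864M), ClearBand→Band B ($825M), PeakComm→Band E ($819M) — total 936+864+825+819 = $3444M.
Max-entry greedy (repeatedly take the single best remaining cell) gives $3269M, worse by 175.
Checked against all permutations: $3444M is optimal.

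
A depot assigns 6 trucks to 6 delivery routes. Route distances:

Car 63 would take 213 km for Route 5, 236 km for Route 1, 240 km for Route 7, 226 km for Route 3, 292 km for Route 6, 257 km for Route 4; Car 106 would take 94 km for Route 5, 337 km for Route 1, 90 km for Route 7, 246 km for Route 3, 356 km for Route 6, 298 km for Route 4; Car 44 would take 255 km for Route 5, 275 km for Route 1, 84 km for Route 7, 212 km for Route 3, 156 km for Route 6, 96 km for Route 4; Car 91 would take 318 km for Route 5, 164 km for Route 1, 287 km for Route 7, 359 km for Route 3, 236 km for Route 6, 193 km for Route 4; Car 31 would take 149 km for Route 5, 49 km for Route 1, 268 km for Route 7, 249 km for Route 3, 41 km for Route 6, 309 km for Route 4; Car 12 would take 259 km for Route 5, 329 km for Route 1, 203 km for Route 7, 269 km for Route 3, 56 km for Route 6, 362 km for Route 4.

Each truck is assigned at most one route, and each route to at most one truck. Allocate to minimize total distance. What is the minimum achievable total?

Optimal: Car 63→Route 3 (226 km), Car 106→Route 5 (94 km), Car 44→Route 7 (84 km), Car 91→Route 4 (193 km), Car 31→Route 1 (49 km), Car 12→Route 6 (56 km) — total 226+94+84+193+49+56 = 702 km.
Row-greedy (each truck in turn takes its cheapest remaining route) gives 873 km, worse by 171.
Every other assignment is strictly worse.

Minimum total: 702 km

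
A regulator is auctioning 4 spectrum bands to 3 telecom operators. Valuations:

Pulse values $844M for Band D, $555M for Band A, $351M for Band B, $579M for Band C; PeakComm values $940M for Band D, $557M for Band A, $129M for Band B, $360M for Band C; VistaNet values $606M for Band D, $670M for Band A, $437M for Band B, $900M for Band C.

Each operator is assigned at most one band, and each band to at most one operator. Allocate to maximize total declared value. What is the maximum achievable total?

Optimal: Pulse→Band A ($555M), PeakComm→Band D ($940M), VistaNet→Band C ($900M) — total 555+940+900 = $2395M.
Row-greedy (each operator in turn takes its best remaining band) gives $2301M, worse by 94.
No other one-to-one assignment exceeds $2395M.

Max total: $2395M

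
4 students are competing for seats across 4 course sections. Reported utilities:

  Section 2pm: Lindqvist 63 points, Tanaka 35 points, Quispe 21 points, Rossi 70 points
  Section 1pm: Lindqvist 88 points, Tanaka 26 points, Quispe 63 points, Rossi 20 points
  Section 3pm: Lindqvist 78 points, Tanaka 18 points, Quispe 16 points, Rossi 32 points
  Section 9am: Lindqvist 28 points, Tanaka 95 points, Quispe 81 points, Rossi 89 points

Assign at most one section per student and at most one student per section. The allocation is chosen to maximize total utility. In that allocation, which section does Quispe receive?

This is the linear assignment problem.
Optimal: Lindqvist→Section 3pm (78 points), Tanaka→Section 9am (95 points), Quispe→Section 1pm (63 points), Rossi→Section 2pm (70 points) — total 78+95+63+70 = 306 points.
Row-greedy (each student in turn takes its best remaining section) gives 236 points, worse by 70.
No other one-to-one assignment exceeds 306 points.
Quispe's own top section is Section 9am (81 points), but forcing Quispe→Section 9am and reassigning the rest optimally gives only 257 points — worse by 49.

Quispe receives Section 1pm.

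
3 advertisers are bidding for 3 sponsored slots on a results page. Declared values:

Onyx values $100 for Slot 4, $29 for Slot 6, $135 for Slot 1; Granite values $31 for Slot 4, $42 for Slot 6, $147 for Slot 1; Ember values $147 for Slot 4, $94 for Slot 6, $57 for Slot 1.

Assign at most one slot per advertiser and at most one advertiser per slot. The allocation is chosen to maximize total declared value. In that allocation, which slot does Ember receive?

Ember receives Slot 6.

Optimal: Onyx→Slot 4 ($100), Granite→Slot 1 ($147), Ember→Slot 6 ($94) — total 100+147+94 = $341.
Row-greedy (each advertiser in turn takes its best remaining slot) gives $324, worse by 17.
Checked against all permutations: $341 is optimal.
Ember's own top slot is Slot 4 ($147), but forcing Ember→Slot 4 and reassigning the rest optimally gives only $324 — worse by 17.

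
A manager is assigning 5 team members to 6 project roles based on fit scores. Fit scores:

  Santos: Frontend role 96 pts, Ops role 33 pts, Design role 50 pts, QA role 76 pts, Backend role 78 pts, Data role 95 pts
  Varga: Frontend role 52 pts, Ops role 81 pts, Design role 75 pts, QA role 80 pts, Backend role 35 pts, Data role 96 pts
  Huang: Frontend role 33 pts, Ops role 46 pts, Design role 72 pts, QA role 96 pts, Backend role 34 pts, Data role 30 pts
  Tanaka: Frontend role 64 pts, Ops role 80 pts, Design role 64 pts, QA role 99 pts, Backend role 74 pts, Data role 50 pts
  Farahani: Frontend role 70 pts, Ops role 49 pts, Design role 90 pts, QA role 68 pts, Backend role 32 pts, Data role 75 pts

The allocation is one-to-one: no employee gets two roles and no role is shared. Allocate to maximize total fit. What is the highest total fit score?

This is a one-to-one assignment (maximum-weight bipartite matching).
Optimal: Santos→Frontend role (96 pts), Varga→Data role (96 pts), Huang→QA role (96 pts), Tanaka→Ops role (80 pts), Farahani→Design role (90 pts) — total 96+96+96+80+90 = 458 pts.
Column-greedy (each role in turn goes to its best remaining employee) gives 400 pts, worse by 58.

Maximum total: 458 pts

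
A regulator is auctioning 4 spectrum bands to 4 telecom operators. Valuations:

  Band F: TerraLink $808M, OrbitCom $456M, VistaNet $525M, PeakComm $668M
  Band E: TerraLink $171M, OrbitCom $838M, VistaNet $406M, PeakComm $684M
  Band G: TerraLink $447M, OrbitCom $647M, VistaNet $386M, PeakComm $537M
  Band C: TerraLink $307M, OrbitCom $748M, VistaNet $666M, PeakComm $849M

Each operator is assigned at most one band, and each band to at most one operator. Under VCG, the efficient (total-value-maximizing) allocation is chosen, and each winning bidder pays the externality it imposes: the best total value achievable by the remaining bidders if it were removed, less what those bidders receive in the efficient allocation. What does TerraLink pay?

Efficient allocation: TerraLink→Band F ($808M), OrbitCom→Band E ($838M), VistaNet→Band G ($386M), PeakComm→Band C ($849M); total welfare W = $2881M.
TerraLink receives Band F at value $808M, so the others get W − 808 = $2073M.
Without TerraLink: best allocation of the remaining 3 bidders over all 4 bands is OrbitCom→Band E ($838M), VistaNet→Band F ($525M), PeakComm→Band C ($849M), total $2212M.
VCG payment = (others' best without TerraLink) − (others' welfare with TerraLink) = 2212 − 2073 = $139M.

TerraLink pays $139M.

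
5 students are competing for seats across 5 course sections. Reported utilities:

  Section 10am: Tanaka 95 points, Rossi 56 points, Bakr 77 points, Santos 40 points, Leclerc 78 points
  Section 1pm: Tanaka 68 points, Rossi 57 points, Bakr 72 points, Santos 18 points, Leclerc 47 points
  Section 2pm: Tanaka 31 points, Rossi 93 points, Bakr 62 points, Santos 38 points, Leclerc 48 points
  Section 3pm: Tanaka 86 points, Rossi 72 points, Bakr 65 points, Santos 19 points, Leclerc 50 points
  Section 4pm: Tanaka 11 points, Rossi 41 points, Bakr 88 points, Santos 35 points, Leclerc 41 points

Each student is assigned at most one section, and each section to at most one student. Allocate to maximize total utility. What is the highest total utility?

Maximum total: 364 points

This is the linear assignment problem.
Optimal: Tanaka→Section 3pm (86 points), Rossi→Section 2pm (93 points), Bakr→Section 1pm (72 points), Santos→Section 4pm (35 points), Leclerc→Section 10am (78 points) — total 86+93+72+35+78 = 364 points.
Column-greedy (each section in turn goes to its best remaining student) gives 345 points, worse by 19.
Checked against all permutations: 364 points is optimal.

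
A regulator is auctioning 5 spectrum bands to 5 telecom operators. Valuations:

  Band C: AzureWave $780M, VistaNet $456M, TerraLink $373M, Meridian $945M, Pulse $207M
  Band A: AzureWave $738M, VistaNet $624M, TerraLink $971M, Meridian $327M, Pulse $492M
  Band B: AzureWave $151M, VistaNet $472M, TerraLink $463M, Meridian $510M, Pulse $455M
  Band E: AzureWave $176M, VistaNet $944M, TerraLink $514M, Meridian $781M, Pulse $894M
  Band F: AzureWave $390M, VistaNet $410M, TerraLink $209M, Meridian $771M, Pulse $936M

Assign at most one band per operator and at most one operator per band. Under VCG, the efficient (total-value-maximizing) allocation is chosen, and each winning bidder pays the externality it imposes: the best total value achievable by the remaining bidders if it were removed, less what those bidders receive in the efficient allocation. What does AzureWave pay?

AzureWave pays $435M.

Efficient allocation: AzureWave→Band C ($780M), VistaNet→Band E ($944M), TerraLink→Band A ($971M), Meridian→Band B ($510M), Pulse→Band F ($936M); total welfare W = $4141M.
AzureWave receives Band C at value $780M, so the others get W − 780 = $3361M.
Without AzureWave: best allocation of the remaining 4 bidders over all 5 bands is VistaNet→Band E ($944M), TerraLink→Band A ($971M), Meridian→Band C ($945M), Pulse→Band F ($936M), total $3796M.
VCG payment = (others' best without AzureWave) − (others' welfare with AzureWave) = 3796 − 3361 = $435M.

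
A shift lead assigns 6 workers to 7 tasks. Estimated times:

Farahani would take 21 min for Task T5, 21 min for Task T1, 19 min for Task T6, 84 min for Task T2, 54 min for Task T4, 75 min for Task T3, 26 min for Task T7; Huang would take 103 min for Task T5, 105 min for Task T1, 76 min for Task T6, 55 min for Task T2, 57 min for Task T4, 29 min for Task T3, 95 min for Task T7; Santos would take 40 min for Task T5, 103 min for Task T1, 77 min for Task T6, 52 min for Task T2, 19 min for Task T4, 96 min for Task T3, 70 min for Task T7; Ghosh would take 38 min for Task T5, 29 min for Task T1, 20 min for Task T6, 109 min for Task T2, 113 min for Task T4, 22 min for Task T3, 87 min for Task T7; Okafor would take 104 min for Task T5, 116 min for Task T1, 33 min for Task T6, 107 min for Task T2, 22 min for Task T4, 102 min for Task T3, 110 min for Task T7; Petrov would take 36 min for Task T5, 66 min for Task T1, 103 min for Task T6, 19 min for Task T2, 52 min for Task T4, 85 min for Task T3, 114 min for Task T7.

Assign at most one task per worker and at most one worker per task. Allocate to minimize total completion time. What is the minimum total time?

This is the linear assignment problem.
Optimal: Farahani→Task T5 (21 min), Huang→Task T3 (29 min), Santos→Task T4 (19 min), Ghosh→Task T1 (29 min), Okafor→Task T6 (33 min), Petrov→Task T2 (19 min) — total 21+29+19+29+33+19 = 150 min.
Row-greedy (each worker in turn takes its cheapest remaining task) gives 219 min, worse by 69.

Min total: 150 min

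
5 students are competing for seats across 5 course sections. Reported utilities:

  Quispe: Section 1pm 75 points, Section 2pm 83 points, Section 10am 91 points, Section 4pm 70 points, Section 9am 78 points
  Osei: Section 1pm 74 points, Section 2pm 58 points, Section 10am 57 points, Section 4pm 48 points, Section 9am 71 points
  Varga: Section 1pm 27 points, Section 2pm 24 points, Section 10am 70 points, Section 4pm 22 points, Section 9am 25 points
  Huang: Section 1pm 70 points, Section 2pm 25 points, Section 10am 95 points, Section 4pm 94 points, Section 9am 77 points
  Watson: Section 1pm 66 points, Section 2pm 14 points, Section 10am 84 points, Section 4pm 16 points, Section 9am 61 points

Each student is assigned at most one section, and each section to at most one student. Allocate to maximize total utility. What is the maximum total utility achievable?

Maximum total: 384 points

Optimal: Quispe→Section 2pm (83 points), Osei→Section 9am (71 points), Varga→Section 10am (70 points), Huang→Section 4pm (94 points), Watson→Section 1pm (66 points) — total 83+71+70+94+66 = 384 points.
Max-entry greedy (repeatedly take the single best remaining cell) gives 335 points, worse by 49.
Swapping Watson↔Huang (Watson→Section 4pm 16 points, Huang→Section 1pm 70 points) loses 74.
Checked against all permutations: 384 points is optimal.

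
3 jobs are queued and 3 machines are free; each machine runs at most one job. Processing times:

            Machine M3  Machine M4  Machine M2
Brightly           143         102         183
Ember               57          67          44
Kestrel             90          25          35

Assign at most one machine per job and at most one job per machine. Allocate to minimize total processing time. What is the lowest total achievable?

Minimum total: 194 min

Optimal: Brightly→Machine M4 (102 min), Ember→Machine M3 (57 min), Kestrel→Machine M2 (35 min) — total 102+57+35 = 194 min.
Next-best assignment: Brightly→Machine M3, Ember→Machine M2, Kestrel→Machine M4 = 212 min.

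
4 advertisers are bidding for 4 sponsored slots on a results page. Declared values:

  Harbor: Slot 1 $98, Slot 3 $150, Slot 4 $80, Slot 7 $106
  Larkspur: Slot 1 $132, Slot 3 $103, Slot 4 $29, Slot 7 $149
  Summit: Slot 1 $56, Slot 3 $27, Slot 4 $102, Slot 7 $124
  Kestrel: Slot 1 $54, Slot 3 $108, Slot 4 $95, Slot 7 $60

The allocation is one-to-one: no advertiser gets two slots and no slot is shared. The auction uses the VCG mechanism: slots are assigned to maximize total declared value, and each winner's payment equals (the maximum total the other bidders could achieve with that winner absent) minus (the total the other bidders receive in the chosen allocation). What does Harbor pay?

Harbor pays $13.

Efficient allocation: Harbor→Slot 3 ($150), Larkspur→Slot 1 ($132), Summit→Slot 7 ($124), Kestrel→Slot 4 ($95); total welfare W = $501.
Harbor receives Slot 3 at value $150, so the others get W − 150 = $351.
Without Harbor: best allocation of the remaining 3 bidders over all 4 slots is Larkspur→Slot 1 ($132), Summit→Slot 7 ($124), Kestrel→Slot 3 ($108), total $364.
VCG payment = (others' best without Harbor) − (others' welfare with Harbor) = 364 − 351 = $13.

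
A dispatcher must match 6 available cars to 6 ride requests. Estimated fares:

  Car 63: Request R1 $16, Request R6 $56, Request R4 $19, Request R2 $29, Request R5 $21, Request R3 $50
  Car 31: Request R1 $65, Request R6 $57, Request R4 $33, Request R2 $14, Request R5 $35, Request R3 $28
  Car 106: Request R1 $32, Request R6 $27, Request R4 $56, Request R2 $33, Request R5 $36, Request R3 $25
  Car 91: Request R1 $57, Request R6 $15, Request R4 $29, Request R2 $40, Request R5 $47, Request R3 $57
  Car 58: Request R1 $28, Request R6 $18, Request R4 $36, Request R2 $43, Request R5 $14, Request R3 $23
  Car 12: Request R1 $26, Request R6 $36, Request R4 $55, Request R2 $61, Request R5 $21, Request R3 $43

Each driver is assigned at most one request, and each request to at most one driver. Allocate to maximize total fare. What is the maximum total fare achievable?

Max total: $312

This is the linear assignment problem.
Optimal: Car 63→Request R6 ($56), Car 31→Request R1 ($65), Car 106→Request R5 ($36), Car 91→Request R3 ($57), Car 58→Request R2 ($43), Car 12→Request R4 ($55) — total 56+65+36+57+43+55 = $312.
Row-greedy (each driver in turn takes its best remaining request) gives $298, worse by 14.
Next-best assignment: Car 63→Request R6, Car 31→Request R1, Car 106→Request R5, Car 91→Request R3, Car 58→Request R4, Car 12→Request R2 = $311.
Checked against all permutations: $312 is optimal.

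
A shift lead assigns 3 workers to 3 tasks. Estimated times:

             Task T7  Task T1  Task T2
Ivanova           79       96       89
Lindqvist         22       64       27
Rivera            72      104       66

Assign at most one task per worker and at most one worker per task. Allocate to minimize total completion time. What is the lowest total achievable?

This is the linear assignment problem.
Optimal: Ivanova→Task T1 (96 min), Lindqvist→Task T7 (22 min), Rivera→Task T2 (66 min) — total 96+22+66 = 184 min.
Row-greedy (each worker in turn takes its cheapest remaining task) gives 210 min, worse by 26.
Next-best assignment: Ivanova→Task T1, Lindqvist→Task T2, Rivera→Task T7 = 195 min.

Minimum total: 184 min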